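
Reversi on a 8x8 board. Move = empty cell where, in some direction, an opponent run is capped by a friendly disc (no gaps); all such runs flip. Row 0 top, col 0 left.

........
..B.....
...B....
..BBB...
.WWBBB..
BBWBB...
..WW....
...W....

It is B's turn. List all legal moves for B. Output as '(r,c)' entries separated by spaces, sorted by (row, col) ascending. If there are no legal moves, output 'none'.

Answer: (3,1) (4,0) (6,1) (7,1) (7,2)

Derivation:
(3,0): no bracket -> illegal
(3,1): flips 2 -> legal
(4,0): flips 2 -> legal
(6,1): flips 1 -> legal
(6,4): no bracket -> illegal
(7,1): flips 1 -> legal
(7,2): flips 4 -> legal
(7,4): no bracket -> illegal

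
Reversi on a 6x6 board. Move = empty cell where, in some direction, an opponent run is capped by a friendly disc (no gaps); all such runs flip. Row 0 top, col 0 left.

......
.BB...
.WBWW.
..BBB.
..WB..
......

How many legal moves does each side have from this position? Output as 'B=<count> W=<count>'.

-- B to move --
(1,0): flips 1 -> legal
(1,3): flips 1 -> legal
(1,4): flips 2 -> legal
(1,5): flips 1 -> legal
(2,0): flips 1 -> legal
(2,5): flips 2 -> legal
(3,0): flips 1 -> legal
(3,1): flips 1 -> legal
(3,5): no bracket -> illegal
(4,1): flips 1 -> legal
(5,1): flips 1 -> legal
(5,2): flips 1 -> legal
(5,3): no bracket -> illegal
B mobility = 11
-- W to move --
(0,0): no bracket -> illegal
(0,1): flips 2 -> legal
(0,2): flips 3 -> legal
(0,3): flips 1 -> legal
(1,0): no bracket -> illegal
(1,3): no bracket -> illegal
(2,0): no bracket -> illegal
(2,5): no bracket -> illegal
(3,1): no bracket -> illegal
(3,5): no bracket -> illegal
(4,1): flips 1 -> legal
(4,4): flips 2 -> legal
(4,5): flips 1 -> legal
(5,2): no bracket -> illegal
(5,3): flips 2 -> legal
(5,4): flips 2 -> legal
W mobility = 8

Answer: B=11 W=8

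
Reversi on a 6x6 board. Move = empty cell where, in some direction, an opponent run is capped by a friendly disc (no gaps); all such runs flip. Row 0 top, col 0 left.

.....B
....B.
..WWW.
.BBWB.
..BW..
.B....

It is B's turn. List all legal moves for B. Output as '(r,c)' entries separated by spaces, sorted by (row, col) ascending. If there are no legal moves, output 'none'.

(1,1): no bracket -> illegal
(1,2): flips 2 -> legal
(1,3): flips 1 -> legal
(1,5): flips 2 -> legal
(2,1): no bracket -> illegal
(2,5): no bracket -> illegal
(3,5): no bracket -> illegal
(4,4): flips 1 -> legal
(5,2): flips 1 -> legal
(5,3): no bracket -> illegal
(5,4): flips 1 -> legal

Answer: (1,2) (1,3) (1,5) (4,4) (5,2) (5,4)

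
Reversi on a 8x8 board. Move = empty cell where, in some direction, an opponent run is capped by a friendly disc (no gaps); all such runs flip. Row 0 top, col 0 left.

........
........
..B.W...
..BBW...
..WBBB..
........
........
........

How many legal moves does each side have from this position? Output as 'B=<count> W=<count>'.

-- B to move --
(1,3): no bracket -> illegal
(1,4): flips 2 -> legal
(1,5): flips 1 -> legal
(2,3): flips 1 -> legal
(2,5): flips 1 -> legal
(3,1): no bracket -> illegal
(3,5): flips 1 -> legal
(4,1): flips 1 -> legal
(5,1): flips 1 -> legal
(5,2): flips 1 -> legal
(5,3): no bracket -> illegal
B mobility = 8
-- W to move --
(1,1): no bracket -> illegal
(1,2): flips 2 -> legal
(1,3): no bracket -> illegal
(2,1): no bracket -> illegal
(2,3): no bracket -> illegal
(3,1): flips 2 -> legal
(3,5): no bracket -> illegal
(3,6): no bracket -> illegal
(4,1): no bracket -> illegal
(4,6): flips 3 -> legal
(5,2): flips 1 -> legal
(5,3): no bracket -> illegal
(5,4): flips 1 -> legal
(5,5): no bracket -> illegal
(5,6): flips 1 -> legal
W mobility = 6

Answer: B=8 W=6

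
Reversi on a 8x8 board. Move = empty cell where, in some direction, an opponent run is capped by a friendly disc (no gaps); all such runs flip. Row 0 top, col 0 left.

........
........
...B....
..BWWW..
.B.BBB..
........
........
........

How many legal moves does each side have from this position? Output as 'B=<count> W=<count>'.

-- B to move --
(2,2): flips 1 -> legal
(2,4): flips 1 -> legal
(2,5): flips 2 -> legal
(2,6): flips 1 -> legal
(3,6): flips 3 -> legal
(4,2): no bracket -> illegal
(4,6): no bracket -> illegal
B mobility = 5
-- W to move --
(1,2): flips 1 -> legal
(1,3): flips 1 -> legal
(1,4): no bracket -> illegal
(2,1): no bracket -> illegal
(2,2): no bracket -> illegal
(2,4): no bracket -> illegal
(3,0): no bracket -> illegal
(3,1): flips 1 -> legal
(3,6): no bracket -> illegal
(4,0): no bracket -> illegal
(4,2): no bracket -> illegal
(4,6): no bracket -> illegal
(5,0): no bracket -> illegal
(5,1): no bracket -> illegal
(5,2): flips 1 -> legal
(5,3): flips 2 -> legal
(5,4): flips 1 -> legal
(5,5): flips 2 -> legal
(5,6): flips 1 -> legal
W mobility = 8

Answer: B=5 W=8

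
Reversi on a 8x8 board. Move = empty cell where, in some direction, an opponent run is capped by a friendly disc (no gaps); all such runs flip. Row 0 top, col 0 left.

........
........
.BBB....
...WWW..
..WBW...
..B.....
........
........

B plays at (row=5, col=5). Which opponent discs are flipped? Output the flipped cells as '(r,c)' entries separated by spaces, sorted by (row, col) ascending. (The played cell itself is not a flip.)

Answer: (3,3) (4,4)

Derivation:
Dir NW: opp run (4,4) (3,3) capped by B -> flip
Dir N: first cell '.' (not opp) -> no flip
Dir NE: first cell '.' (not opp) -> no flip
Dir W: first cell '.' (not opp) -> no flip
Dir E: first cell '.' (not opp) -> no flip
Dir SW: first cell '.' (not opp) -> no flip
Dir S: first cell '.' (not opp) -> no flip
Dir SE: first cell '.' (not opp) -> no flip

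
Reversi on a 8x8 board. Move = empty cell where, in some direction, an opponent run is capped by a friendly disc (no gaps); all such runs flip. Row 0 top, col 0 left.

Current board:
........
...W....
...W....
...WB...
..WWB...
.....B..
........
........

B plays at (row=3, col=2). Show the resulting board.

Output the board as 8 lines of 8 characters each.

Place B at (3,2); scan 8 dirs for brackets.
Dir NW: first cell '.' (not opp) -> no flip
Dir N: first cell '.' (not opp) -> no flip
Dir NE: opp run (2,3), next='.' -> no flip
Dir W: first cell '.' (not opp) -> no flip
Dir E: opp run (3,3) capped by B -> flip
Dir SW: first cell '.' (not opp) -> no flip
Dir S: opp run (4,2), next='.' -> no flip
Dir SE: opp run (4,3), next='.' -> no flip
All flips: (3,3)

Answer: ........
...W....
...W....
..BBB...
..WWB...
.....B..
........
........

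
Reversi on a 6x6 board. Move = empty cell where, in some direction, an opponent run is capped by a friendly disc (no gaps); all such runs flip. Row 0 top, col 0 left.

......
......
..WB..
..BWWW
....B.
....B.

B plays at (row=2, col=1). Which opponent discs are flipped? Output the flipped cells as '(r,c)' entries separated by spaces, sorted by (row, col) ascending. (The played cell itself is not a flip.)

Answer: (2,2)

Derivation:
Dir NW: first cell '.' (not opp) -> no flip
Dir N: first cell '.' (not opp) -> no flip
Dir NE: first cell '.' (not opp) -> no flip
Dir W: first cell '.' (not opp) -> no flip
Dir E: opp run (2,2) capped by B -> flip
Dir SW: first cell '.' (not opp) -> no flip
Dir S: first cell '.' (not opp) -> no flip
Dir SE: first cell 'B' (not opp) -> no flip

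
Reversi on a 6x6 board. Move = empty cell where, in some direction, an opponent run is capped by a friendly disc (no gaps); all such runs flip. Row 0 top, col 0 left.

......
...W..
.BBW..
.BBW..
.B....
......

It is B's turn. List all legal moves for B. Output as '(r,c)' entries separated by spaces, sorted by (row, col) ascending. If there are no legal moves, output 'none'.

Answer: (0,4) (1,4) (2,4) (3,4) (4,4)

Derivation:
(0,2): no bracket -> illegal
(0,3): no bracket -> illegal
(0,4): flips 1 -> legal
(1,2): no bracket -> illegal
(1,4): flips 1 -> legal
(2,4): flips 1 -> legal
(3,4): flips 1 -> legal
(4,2): no bracket -> illegal
(4,3): no bracket -> illegal
(4,4): flips 1 -> legal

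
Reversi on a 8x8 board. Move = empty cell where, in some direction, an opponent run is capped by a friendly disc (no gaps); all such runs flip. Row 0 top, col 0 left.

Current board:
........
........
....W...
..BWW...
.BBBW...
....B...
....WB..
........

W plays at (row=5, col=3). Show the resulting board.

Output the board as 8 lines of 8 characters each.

Answer: ........
........
....W...
..BWW...
.BBWW...
...WB...
....WB..
........

Derivation:
Place W at (5,3); scan 8 dirs for brackets.
Dir NW: opp run (4,2), next='.' -> no flip
Dir N: opp run (4,3) capped by W -> flip
Dir NE: first cell 'W' (not opp) -> no flip
Dir W: first cell '.' (not opp) -> no flip
Dir E: opp run (5,4), next='.' -> no flip
Dir SW: first cell '.' (not opp) -> no flip
Dir S: first cell '.' (not opp) -> no flip
Dir SE: first cell 'W' (not opp) -> no flip
All flips: (4,3)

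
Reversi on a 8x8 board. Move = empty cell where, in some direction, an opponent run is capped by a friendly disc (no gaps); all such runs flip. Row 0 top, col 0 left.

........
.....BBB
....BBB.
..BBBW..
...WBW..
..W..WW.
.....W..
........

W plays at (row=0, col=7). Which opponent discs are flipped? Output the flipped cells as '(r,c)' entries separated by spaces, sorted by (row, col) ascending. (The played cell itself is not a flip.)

Answer: (1,6) (2,5) (3,4)

Derivation:
Dir NW: edge -> no flip
Dir N: edge -> no flip
Dir NE: edge -> no flip
Dir W: first cell '.' (not opp) -> no flip
Dir E: edge -> no flip
Dir SW: opp run (1,6) (2,5) (3,4) capped by W -> flip
Dir S: opp run (1,7), next='.' -> no flip
Dir SE: edge -> no flip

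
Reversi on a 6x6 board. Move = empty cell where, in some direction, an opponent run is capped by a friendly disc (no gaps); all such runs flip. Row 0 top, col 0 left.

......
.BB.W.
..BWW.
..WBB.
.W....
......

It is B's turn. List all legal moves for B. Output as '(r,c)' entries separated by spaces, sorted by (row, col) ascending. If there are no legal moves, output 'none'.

(0,3): no bracket -> illegal
(0,4): flips 2 -> legal
(0,5): no bracket -> illegal
(1,3): flips 1 -> legal
(1,5): flips 1 -> legal
(2,1): no bracket -> illegal
(2,5): flips 2 -> legal
(3,0): no bracket -> illegal
(3,1): flips 1 -> legal
(3,5): no bracket -> illegal
(4,0): no bracket -> illegal
(4,2): flips 1 -> legal
(4,3): no bracket -> illegal
(5,0): no bracket -> illegal
(5,1): no bracket -> illegal
(5,2): no bracket -> illegal

Answer: (0,4) (1,3) (1,5) (2,5) (3,1) (4,2)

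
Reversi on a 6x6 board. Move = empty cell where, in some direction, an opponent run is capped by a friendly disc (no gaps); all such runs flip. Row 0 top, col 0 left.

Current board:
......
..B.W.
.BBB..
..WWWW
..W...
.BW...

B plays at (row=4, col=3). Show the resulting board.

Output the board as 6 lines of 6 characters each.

Answer: ......
..B.W.
.BBB..
..BBWW
..WB..
.BW...

Derivation:
Place B at (4,3); scan 8 dirs for brackets.
Dir NW: opp run (3,2) capped by B -> flip
Dir N: opp run (3,3) capped by B -> flip
Dir NE: opp run (3,4), next='.' -> no flip
Dir W: opp run (4,2), next='.' -> no flip
Dir E: first cell '.' (not opp) -> no flip
Dir SW: opp run (5,2), next=edge -> no flip
Dir S: first cell '.' (not opp) -> no flip
Dir SE: first cell '.' (not opp) -> no flip
All flips: (3,2) (3,3)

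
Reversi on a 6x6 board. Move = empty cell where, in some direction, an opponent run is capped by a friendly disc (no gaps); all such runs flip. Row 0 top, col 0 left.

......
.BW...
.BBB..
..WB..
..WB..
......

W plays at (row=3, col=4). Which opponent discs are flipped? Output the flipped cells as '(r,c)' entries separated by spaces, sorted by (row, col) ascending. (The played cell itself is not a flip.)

Answer: (2,3) (3,3)

Derivation:
Dir NW: opp run (2,3) capped by W -> flip
Dir N: first cell '.' (not opp) -> no flip
Dir NE: first cell '.' (not opp) -> no flip
Dir W: opp run (3,3) capped by W -> flip
Dir E: first cell '.' (not opp) -> no flip
Dir SW: opp run (4,3), next='.' -> no flip
Dir S: first cell '.' (not opp) -> no flip
Dir SE: first cell '.' (not opp) -> no flip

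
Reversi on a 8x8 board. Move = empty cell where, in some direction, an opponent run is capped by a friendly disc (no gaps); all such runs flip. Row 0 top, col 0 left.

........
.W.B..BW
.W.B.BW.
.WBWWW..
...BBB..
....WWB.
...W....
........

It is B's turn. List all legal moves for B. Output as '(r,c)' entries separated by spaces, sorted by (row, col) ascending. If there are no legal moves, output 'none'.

(0,0): no bracket -> illegal
(0,1): no bracket -> illegal
(0,2): no bracket -> illegal
(0,6): no bracket -> illegal
(0,7): no bracket -> illegal
(1,0): flips 1 -> legal
(1,2): no bracket -> illegal
(1,5): no bracket -> illegal
(2,0): no bracket -> illegal
(2,2): flips 1 -> legal
(2,4): flips 1 -> legal
(2,7): flips 1 -> legal
(3,0): flips 1 -> legal
(3,6): flips 4 -> legal
(3,7): no bracket -> illegal
(4,0): no bracket -> illegal
(4,1): no bracket -> illegal
(4,2): no bracket -> illegal
(4,6): no bracket -> illegal
(5,2): no bracket -> illegal
(5,3): flips 2 -> legal
(6,2): no bracket -> illegal
(6,4): flips 1 -> legal
(6,5): flips 2 -> legal
(6,6): flips 1 -> legal
(7,2): flips 2 -> legal
(7,3): no bracket -> illegal
(7,4): no bracket -> illegal

Answer: (1,0) (2,2) (2,4) (2,7) (3,0) (3,6) (5,3) (6,4) (6,5) (6,6) (7,2)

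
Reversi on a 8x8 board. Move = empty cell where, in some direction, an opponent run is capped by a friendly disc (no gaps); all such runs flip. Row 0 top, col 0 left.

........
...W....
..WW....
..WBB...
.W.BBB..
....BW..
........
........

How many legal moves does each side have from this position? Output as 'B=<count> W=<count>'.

-- B to move --
(0,2): no bracket -> illegal
(0,3): flips 2 -> legal
(0,4): no bracket -> illegal
(1,1): flips 1 -> legal
(1,2): flips 1 -> legal
(1,4): no bracket -> illegal
(2,1): flips 1 -> legal
(2,4): no bracket -> illegal
(3,0): no bracket -> illegal
(3,1): flips 1 -> legal
(4,0): no bracket -> illegal
(4,2): no bracket -> illegal
(4,6): no bracket -> illegal
(5,0): no bracket -> illegal
(5,1): no bracket -> illegal
(5,2): no bracket -> illegal
(5,6): flips 1 -> legal
(6,4): no bracket -> illegal
(6,5): flips 1 -> legal
(6,6): flips 1 -> legal
B mobility = 8
-- W to move --
(2,4): no bracket -> illegal
(2,5): no bracket -> illegal
(3,5): flips 3 -> legal
(3,6): no bracket -> illegal
(4,2): no bracket -> illegal
(4,6): no bracket -> illegal
(5,2): no bracket -> illegal
(5,3): flips 3 -> legal
(5,6): flips 2 -> legal
(6,3): no bracket -> illegal
(6,4): no bracket -> illegal
(6,5): flips 2 -> legal
W mobility = 4

Answer: B=8 W=4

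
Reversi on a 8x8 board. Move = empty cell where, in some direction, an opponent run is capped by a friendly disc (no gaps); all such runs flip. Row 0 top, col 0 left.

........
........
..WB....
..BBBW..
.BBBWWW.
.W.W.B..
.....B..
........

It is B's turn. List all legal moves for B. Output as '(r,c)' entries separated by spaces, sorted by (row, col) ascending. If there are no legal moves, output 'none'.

(1,1): flips 1 -> legal
(1,2): flips 1 -> legal
(1,3): no bracket -> illegal
(2,1): flips 1 -> legal
(2,4): no bracket -> illegal
(2,5): flips 2 -> legal
(2,6): no bracket -> illegal
(3,1): no bracket -> illegal
(3,6): flips 1 -> legal
(3,7): flips 1 -> legal
(4,0): no bracket -> illegal
(4,7): flips 3 -> legal
(5,0): no bracket -> illegal
(5,2): no bracket -> illegal
(5,4): flips 1 -> legal
(5,6): flips 1 -> legal
(5,7): no bracket -> illegal
(6,0): flips 1 -> legal
(6,1): flips 1 -> legal
(6,2): no bracket -> illegal
(6,3): flips 1 -> legal
(6,4): flips 1 -> legal

Answer: (1,1) (1,2) (2,1) (2,5) (3,6) (3,7) (4,7) (5,4) (5,6) (6,0) (6,1) (6,3) (6,4)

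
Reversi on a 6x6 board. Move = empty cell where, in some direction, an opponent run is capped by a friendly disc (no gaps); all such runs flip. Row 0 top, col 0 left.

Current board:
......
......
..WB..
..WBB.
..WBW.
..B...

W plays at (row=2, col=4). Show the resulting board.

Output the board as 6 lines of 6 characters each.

Answer: ......
......
..WWW.
..WWW.
..WBW.
..B...

Derivation:
Place W at (2,4); scan 8 dirs for brackets.
Dir NW: first cell '.' (not opp) -> no flip
Dir N: first cell '.' (not opp) -> no flip
Dir NE: first cell '.' (not opp) -> no flip
Dir W: opp run (2,3) capped by W -> flip
Dir E: first cell '.' (not opp) -> no flip
Dir SW: opp run (3,3) capped by W -> flip
Dir S: opp run (3,4) capped by W -> flip
Dir SE: first cell '.' (not opp) -> no flip
All flips: (2,3) (3,3) (3,4)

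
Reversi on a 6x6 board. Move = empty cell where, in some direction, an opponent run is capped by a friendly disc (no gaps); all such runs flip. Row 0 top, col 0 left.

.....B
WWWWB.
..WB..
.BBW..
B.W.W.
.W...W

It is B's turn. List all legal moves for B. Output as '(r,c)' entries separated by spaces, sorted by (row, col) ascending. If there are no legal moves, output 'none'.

Answer: (0,1) (0,2) (0,3) (0,4) (2,1) (3,4) (4,3) (5,2) (5,3)

Derivation:
(0,0): no bracket -> illegal
(0,1): flips 1 -> legal
(0,2): flips 2 -> legal
(0,3): flips 1 -> legal
(0,4): flips 2 -> legal
(2,0): no bracket -> illegal
(2,1): flips 1 -> legal
(2,4): no bracket -> illegal
(3,4): flips 1 -> legal
(3,5): no bracket -> illegal
(4,1): no bracket -> illegal
(4,3): flips 1 -> legal
(4,5): no bracket -> illegal
(5,0): no bracket -> illegal
(5,2): flips 1 -> legal
(5,3): flips 1 -> legal
(5,4): no bracket -> illegal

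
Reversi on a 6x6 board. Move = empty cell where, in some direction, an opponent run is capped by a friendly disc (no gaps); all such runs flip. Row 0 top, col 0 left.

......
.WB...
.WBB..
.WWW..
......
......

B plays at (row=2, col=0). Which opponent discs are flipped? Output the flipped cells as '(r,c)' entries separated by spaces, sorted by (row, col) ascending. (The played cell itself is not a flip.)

Dir NW: edge -> no flip
Dir N: first cell '.' (not opp) -> no flip
Dir NE: opp run (1,1), next='.' -> no flip
Dir W: edge -> no flip
Dir E: opp run (2,1) capped by B -> flip
Dir SW: edge -> no flip
Dir S: first cell '.' (not opp) -> no flip
Dir SE: opp run (3,1), next='.' -> no flip

Answer: (2,1)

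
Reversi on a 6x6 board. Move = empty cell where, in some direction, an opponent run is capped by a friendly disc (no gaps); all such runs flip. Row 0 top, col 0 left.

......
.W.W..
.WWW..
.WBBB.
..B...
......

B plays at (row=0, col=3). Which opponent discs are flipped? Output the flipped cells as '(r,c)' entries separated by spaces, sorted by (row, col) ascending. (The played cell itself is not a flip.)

Answer: (1,3) (2,3)

Derivation:
Dir NW: edge -> no flip
Dir N: edge -> no flip
Dir NE: edge -> no flip
Dir W: first cell '.' (not opp) -> no flip
Dir E: first cell '.' (not opp) -> no flip
Dir SW: first cell '.' (not opp) -> no flip
Dir S: opp run (1,3) (2,3) capped by B -> flip
Dir SE: first cell '.' (not opp) -> no flip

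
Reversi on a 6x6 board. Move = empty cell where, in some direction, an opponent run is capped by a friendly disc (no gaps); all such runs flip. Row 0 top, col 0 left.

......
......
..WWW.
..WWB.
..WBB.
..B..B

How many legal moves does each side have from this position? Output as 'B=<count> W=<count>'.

Answer: B=7 W=4

Derivation:
-- B to move --
(1,1): flips 2 -> legal
(1,2): flips 4 -> legal
(1,3): flips 2 -> legal
(1,4): flips 1 -> legal
(1,5): no bracket -> illegal
(2,1): flips 1 -> legal
(2,5): no bracket -> illegal
(3,1): flips 2 -> legal
(3,5): no bracket -> illegal
(4,1): flips 1 -> legal
(5,1): no bracket -> illegal
(5,3): no bracket -> illegal
B mobility = 7
-- W to move --
(2,5): no bracket -> illegal
(3,5): flips 1 -> legal
(4,1): no bracket -> illegal
(4,5): flips 3 -> legal
(5,1): no bracket -> illegal
(5,3): flips 1 -> legal
(5,4): flips 3 -> legal
W mobility = 4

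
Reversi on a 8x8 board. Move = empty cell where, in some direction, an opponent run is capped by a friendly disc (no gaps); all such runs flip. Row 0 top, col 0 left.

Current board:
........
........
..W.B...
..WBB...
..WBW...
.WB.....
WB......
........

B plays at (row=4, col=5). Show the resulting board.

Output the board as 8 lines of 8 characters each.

Answer: ........
........
..W.B...
..WBB...
..WBBB..
.WB.....
WB......
........

Derivation:
Place B at (4,5); scan 8 dirs for brackets.
Dir NW: first cell 'B' (not opp) -> no flip
Dir N: first cell '.' (not opp) -> no flip
Dir NE: first cell '.' (not opp) -> no flip
Dir W: opp run (4,4) capped by B -> flip
Dir E: first cell '.' (not opp) -> no flip
Dir SW: first cell '.' (not opp) -> no flip
Dir S: first cell '.' (not opp) -> no flip
Dir SE: first cell '.' (not opp) -> no flip
All flips: (4,4)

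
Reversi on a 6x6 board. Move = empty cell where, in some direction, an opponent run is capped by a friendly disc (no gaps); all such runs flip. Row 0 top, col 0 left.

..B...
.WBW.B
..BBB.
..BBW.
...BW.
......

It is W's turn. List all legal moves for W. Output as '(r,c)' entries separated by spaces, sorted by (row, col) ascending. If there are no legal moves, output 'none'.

Answer: (0,1) (1,4) (3,1) (3,5) (4,2) (5,2) (5,3)

Derivation:
(0,1): flips 2 -> legal
(0,3): no bracket -> illegal
(0,4): no bracket -> illegal
(0,5): no bracket -> illegal
(1,4): flips 1 -> legal
(2,1): no bracket -> illegal
(2,5): no bracket -> illegal
(3,1): flips 3 -> legal
(3,5): flips 1 -> legal
(4,1): no bracket -> illegal
(4,2): flips 1 -> legal
(5,2): flips 1 -> legal
(5,3): flips 3 -> legal
(5,4): no bracket -> illegal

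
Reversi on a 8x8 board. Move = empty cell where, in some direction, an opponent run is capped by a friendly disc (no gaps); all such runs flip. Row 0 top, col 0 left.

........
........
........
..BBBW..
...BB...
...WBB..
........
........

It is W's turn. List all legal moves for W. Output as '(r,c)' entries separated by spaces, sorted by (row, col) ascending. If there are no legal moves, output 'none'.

(2,1): no bracket -> illegal
(2,2): no bracket -> illegal
(2,3): flips 2 -> legal
(2,4): no bracket -> illegal
(2,5): no bracket -> illegal
(3,1): flips 3 -> legal
(4,1): no bracket -> illegal
(4,2): no bracket -> illegal
(4,5): no bracket -> illegal
(4,6): no bracket -> illegal
(5,2): no bracket -> illegal
(5,6): flips 2 -> legal
(6,3): no bracket -> illegal
(6,4): no bracket -> illegal
(6,5): no bracket -> illegal
(6,6): no bracket -> illegal

Answer: (2,3) (3,1) (5,6)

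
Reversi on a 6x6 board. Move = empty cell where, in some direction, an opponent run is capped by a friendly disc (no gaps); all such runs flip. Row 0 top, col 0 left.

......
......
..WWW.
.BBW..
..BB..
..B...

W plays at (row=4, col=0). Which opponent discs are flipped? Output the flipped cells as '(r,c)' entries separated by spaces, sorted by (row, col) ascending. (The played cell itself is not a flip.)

Answer: (3,1)

Derivation:
Dir NW: edge -> no flip
Dir N: first cell '.' (not opp) -> no flip
Dir NE: opp run (3,1) capped by W -> flip
Dir W: edge -> no flip
Dir E: first cell '.' (not opp) -> no flip
Dir SW: edge -> no flip
Dir S: first cell '.' (not opp) -> no flip
Dir SE: first cell '.' (not opp) -> no flip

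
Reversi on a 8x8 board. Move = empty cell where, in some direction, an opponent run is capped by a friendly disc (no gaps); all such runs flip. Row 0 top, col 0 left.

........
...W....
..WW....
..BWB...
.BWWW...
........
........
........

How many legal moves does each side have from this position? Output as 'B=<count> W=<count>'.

-- B to move --
(0,2): no bracket -> illegal
(0,3): no bracket -> illegal
(0,4): no bracket -> illegal
(1,1): no bracket -> illegal
(1,2): flips 2 -> legal
(1,4): flips 1 -> legal
(2,1): no bracket -> illegal
(2,4): no bracket -> illegal
(3,1): no bracket -> illegal
(3,5): no bracket -> illegal
(4,5): flips 3 -> legal
(5,1): no bracket -> illegal
(5,2): flips 2 -> legal
(5,3): no bracket -> illegal
(5,4): flips 2 -> legal
(5,5): no bracket -> illegal
B mobility = 5
-- W to move --
(2,1): flips 1 -> legal
(2,4): flips 1 -> legal
(2,5): flips 1 -> legal
(3,0): no bracket -> illegal
(3,1): flips 1 -> legal
(3,5): flips 1 -> legal
(4,0): flips 1 -> legal
(4,5): flips 1 -> legal
(5,0): flips 2 -> legal
(5,1): no bracket -> illegal
(5,2): no bracket -> illegal
W mobility = 8

Answer: B=5 W=8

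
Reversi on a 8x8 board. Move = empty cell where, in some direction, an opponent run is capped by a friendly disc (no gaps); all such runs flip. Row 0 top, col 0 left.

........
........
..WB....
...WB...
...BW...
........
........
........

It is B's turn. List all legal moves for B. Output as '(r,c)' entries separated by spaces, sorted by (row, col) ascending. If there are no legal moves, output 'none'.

(1,1): no bracket -> illegal
(1,2): no bracket -> illegal
(1,3): no bracket -> illegal
(2,1): flips 1 -> legal
(2,4): no bracket -> illegal
(3,1): no bracket -> illegal
(3,2): flips 1 -> legal
(3,5): no bracket -> illegal
(4,2): no bracket -> illegal
(4,5): flips 1 -> legal
(5,3): no bracket -> illegal
(5,4): flips 1 -> legal
(5,5): no bracket -> illegal

Answer: (2,1) (3,2) (4,5) (5,4)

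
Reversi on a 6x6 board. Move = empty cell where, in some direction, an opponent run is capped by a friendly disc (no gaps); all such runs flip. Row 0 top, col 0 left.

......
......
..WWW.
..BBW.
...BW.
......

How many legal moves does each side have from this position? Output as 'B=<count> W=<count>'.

-- B to move --
(1,1): flips 1 -> legal
(1,2): flips 1 -> legal
(1,3): flips 1 -> legal
(1,4): flips 1 -> legal
(1,5): flips 1 -> legal
(2,1): no bracket -> illegal
(2,5): flips 1 -> legal
(3,1): no bracket -> illegal
(3,5): flips 1 -> legal
(4,5): flips 1 -> legal
(5,3): no bracket -> illegal
(5,4): no bracket -> illegal
(5,5): flips 1 -> legal
B mobility = 9
-- W to move --
(2,1): no bracket -> illegal
(3,1): flips 2 -> legal
(4,1): flips 1 -> legal
(4,2): flips 3 -> legal
(5,2): flips 1 -> legal
(5,3): flips 2 -> legal
(5,4): no bracket -> illegal
W mobility = 5

Answer: B=9 W=5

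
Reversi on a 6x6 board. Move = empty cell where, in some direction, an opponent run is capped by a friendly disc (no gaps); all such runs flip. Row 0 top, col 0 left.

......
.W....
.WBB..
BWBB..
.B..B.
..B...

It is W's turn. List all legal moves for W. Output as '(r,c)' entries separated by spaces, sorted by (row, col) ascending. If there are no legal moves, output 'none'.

(1,2): no bracket -> illegal
(1,3): flips 1 -> legal
(1,4): no bracket -> illegal
(2,0): no bracket -> illegal
(2,4): flips 2 -> legal
(3,4): flips 2 -> legal
(3,5): no bracket -> illegal
(4,0): no bracket -> illegal
(4,2): no bracket -> illegal
(4,3): flips 1 -> legal
(4,5): no bracket -> illegal
(5,0): no bracket -> illegal
(5,1): flips 1 -> legal
(5,3): no bracket -> illegal
(5,4): no bracket -> illegal
(5,5): flips 3 -> legal

Answer: (1,3) (2,4) (3,4) (4,3) (5,1) (5,5)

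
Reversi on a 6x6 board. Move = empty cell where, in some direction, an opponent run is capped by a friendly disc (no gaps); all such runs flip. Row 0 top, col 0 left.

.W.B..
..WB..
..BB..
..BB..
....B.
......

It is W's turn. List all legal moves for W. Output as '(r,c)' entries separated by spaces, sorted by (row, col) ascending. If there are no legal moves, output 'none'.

(0,2): no bracket -> illegal
(0,4): no bracket -> illegal
(1,1): no bracket -> illegal
(1,4): flips 1 -> legal
(2,1): no bracket -> illegal
(2,4): no bracket -> illegal
(3,1): no bracket -> illegal
(3,4): flips 1 -> legal
(3,5): no bracket -> illegal
(4,1): no bracket -> illegal
(4,2): flips 2 -> legal
(4,3): no bracket -> illegal
(4,5): no bracket -> illegal
(5,3): no bracket -> illegal
(5,4): no bracket -> illegal
(5,5): no bracket -> illegal

Answer: (1,4) (3,4) (4,2)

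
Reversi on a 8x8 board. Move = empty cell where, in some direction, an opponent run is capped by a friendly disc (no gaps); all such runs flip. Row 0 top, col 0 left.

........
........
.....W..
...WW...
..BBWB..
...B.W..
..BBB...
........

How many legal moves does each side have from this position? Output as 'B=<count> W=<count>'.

-- B to move --
(1,4): no bracket -> illegal
(1,5): no bracket -> illegal
(1,6): flips 2 -> legal
(2,2): no bracket -> illegal
(2,3): flips 2 -> legal
(2,4): flips 1 -> legal
(2,6): no bracket -> illegal
(3,2): no bracket -> illegal
(3,5): flips 1 -> legal
(3,6): no bracket -> illegal
(4,6): flips 1 -> legal
(5,4): no bracket -> illegal
(5,6): no bracket -> illegal
(6,5): flips 1 -> legal
(6,6): no bracket -> illegal
B mobility = 6
-- W to move --
(3,1): no bracket -> illegal
(3,2): no bracket -> illegal
(3,5): flips 1 -> legal
(3,6): no bracket -> illegal
(4,1): flips 2 -> legal
(4,6): flips 1 -> legal
(5,1): flips 1 -> legal
(5,2): flips 1 -> legal
(5,4): no bracket -> illegal
(5,6): flips 1 -> legal
(6,1): no bracket -> illegal
(6,5): no bracket -> illegal
(7,1): flips 2 -> legal
(7,2): no bracket -> illegal
(7,3): flips 4 -> legal
(7,4): no bracket -> illegal
(7,5): no bracket -> illegal
W mobility = 8

Answer: B=6 W=8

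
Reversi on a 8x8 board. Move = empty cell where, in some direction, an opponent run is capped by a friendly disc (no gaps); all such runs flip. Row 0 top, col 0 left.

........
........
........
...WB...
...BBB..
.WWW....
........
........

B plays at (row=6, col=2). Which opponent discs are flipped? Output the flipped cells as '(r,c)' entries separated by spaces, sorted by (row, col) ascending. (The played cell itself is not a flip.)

Answer: (5,3)

Derivation:
Dir NW: opp run (5,1), next='.' -> no flip
Dir N: opp run (5,2), next='.' -> no flip
Dir NE: opp run (5,3) capped by B -> flip
Dir W: first cell '.' (not opp) -> no flip
Dir E: first cell '.' (not opp) -> no flip
Dir SW: first cell '.' (not opp) -> no flip
Dir S: first cell '.' (not opp) -> no flip
Dir SE: first cell '.' (not opp) -> no flip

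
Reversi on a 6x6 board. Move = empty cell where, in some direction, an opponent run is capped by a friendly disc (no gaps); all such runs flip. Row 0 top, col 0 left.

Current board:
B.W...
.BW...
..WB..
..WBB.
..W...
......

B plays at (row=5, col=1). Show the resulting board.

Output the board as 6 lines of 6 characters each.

Place B at (5,1); scan 8 dirs for brackets.
Dir NW: first cell '.' (not opp) -> no flip
Dir N: first cell '.' (not opp) -> no flip
Dir NE: opp run (4,2) capped by B -> flip
Dir W: first cell '.' (not opp) -> no flip
Dir E: first cell '.' (not opp) -> no flip
Dir SW: edge -> no flip
Dir S: edge -> no flip
Dir SE: edge -> no flip
All flips: (4,2)

Answer: B.W...
.BW...
..WB..
..WBB.
..B...
.B....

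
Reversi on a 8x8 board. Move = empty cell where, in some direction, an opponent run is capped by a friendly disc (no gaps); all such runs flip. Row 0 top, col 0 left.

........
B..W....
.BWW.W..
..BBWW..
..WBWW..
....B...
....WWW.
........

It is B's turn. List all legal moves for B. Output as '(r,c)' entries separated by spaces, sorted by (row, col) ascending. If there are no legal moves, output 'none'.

(0,2): no bracket -> illegal
(0,3): flips 2 -> legal
(0,4): no bracket -> illegal
(1,1): flips 1 -> legal
(1,2): flips 1 -> legal
(1,4): flips 1 -> legal
(1,5): no bracket -> illegal
(1,6): flips 2 -> legal
(2,4): flips 4 -> legal
(2,6): no bracket -> illegal
(3,1): no bracket -> illegal
(3,6): flips 3 -> legal
(4,1): flips 1 -> legal
(4,6): flips 2 -> legal
(5,1): flips 1 -> legal
(5,2): flips 1 -> legal
(5,3): no bracket -> illegal
(5,5): flips 1 -> legal
(5,6): no bracket -> illegal
(5,7): no bracket -> illegal
(6,3): no bracket -> illegal
(6,7): no bracket -> illegal
(7,3): no bracket -> illegal
(7,4): flips 1 -> legal
(7,5): no bracket -> illegal
(7,6): flips 1 -> legal
(7,7): no bracket -> illegal

Answer: (0,3) (1,1) (1,2) (1,4) (1,6) (2,4) (3,6) (4,1) (4,6) (5,1) (5,2) (5,5) (7,4) (7,6)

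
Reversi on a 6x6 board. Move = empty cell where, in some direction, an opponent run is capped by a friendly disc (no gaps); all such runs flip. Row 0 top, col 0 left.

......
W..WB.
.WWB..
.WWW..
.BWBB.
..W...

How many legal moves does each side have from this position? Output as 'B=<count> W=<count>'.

Answer: B=4 W=12

Derivation:
-- B to move --
(0,0): no bracket -> illegal
(0,1): no bracket -> illegal
(0,2): no bracket -> illegal
(0,3): flips 1 -> legal
(0,4): no bracket -> illegal
(1,1): flips 4 -> legal
(1,2): flips 1 -> legal
(2,0): flips 2 -> legal
(2,4): no bracket -> illegal
(3,0): no bracket -> illegal
(3,4): no bracket -> illegal
(4,0): no bracket -> illegal
(5,1): no bracket -> illegal
(5,3): no bracket -> illegal
B mobility = 4
-- W to move --
(0,3): no bracket -> illegal
(0,4): no bracket -> illegal
(0,5): flips 2 -> legal
(1,2): no bracket -> illegal
(1,5): flips 1 -> legal
(2,4): flips 1 -> legal
(2,5): no bracket -> illegal
(3,0): flips 1 -> legal
(3,4): flips 1 -> legal
(3,5): no bracket -> illegal
(4,0): flips 1 -> legal
(4,5): flips 2 -> legal
(5,0): flips 1 -> legal
(5,1): flips 1 -> legal
(5,3): flips 1 -> legal
(5,4): flips 1 -> legal
(5,5): flips 1 -> legal
W mobility = 12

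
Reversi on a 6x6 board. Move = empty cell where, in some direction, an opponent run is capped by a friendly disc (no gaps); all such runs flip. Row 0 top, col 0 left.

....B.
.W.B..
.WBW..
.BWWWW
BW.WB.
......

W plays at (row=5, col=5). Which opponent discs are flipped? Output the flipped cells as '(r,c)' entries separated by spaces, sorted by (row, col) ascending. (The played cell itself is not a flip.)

Answer: (4,4)

Derivation:
Dir NW: opp run (4,4) capped by W -> flip
Dir N: first cell '.' (not opp) -> no flip
Dir NE: edge -> no flip
Dir W: first cell '.' (not opp) -> no flip
Dir E: edge -> no flip
Dir SW: edge -> no flip
Dir S: edge -> no flip
Dir SE: edge -> no flip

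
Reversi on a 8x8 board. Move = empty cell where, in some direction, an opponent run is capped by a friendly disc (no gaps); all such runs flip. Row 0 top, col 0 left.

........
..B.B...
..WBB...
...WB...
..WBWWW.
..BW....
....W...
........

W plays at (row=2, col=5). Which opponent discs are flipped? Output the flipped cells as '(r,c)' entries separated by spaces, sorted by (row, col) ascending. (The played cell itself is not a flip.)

Dir NW: opp run (1,4), next='.' -> no flip
Dir N: first cell '.' (not opp) -> no flip
Dir NE: first cell '.' (not opp) -> no flip
Dir W: opp run (2,4) (2,3) capped by W -> flip
Dir E: first cell '.' (not opp) -> no flip
Dir SW: opp run (3,4) (4,3) (5,2), next='.' -> no flip
Dir S: first cell '.' (not opp) -> no flip
Dir SE: first cell '.' (not opp) -> no flip

Answer: (2,3) (2,4)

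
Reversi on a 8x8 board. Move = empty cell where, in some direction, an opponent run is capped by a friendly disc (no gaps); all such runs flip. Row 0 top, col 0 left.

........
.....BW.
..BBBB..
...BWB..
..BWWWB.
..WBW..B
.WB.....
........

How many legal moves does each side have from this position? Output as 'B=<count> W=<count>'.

Answer: B=8 W=13

Derivation:
-- B to move --
(0,5): no bracket -> illegal
(0,6): no bracket -> illegal
(0,7): flips 1 -> legal
(1,7): flips 1 -> legal
(2,6): no bracket -> illegal
(2,7): no bracket -> illegal
(3,2): no bracket -> illegal
(3,6): no bracket -> illegal
(4,1): no bracket -> illegal
(5,0): no bracket -> illegal
(5,1): flips 1 -> legal
(5,5): flips 3 -> legal
(5,6): flips 2 -> legal
(6,0): flips 1 -> legal
(6,3): no bracket -> illegal
(6,4): flips 3 -> legal
(6,5): no bracket -> illegal
(7,0): flips 4 -> legal
(7,1): no bracket -> illegal
(7,2): no bracket -> illegal
B mobility = 8
-- W to move --
(0,4): no bracket -> illegal
(0,5): flips 3 -> legal
(0,6): no bracket -> illegal
(1,1): flips 2 -> legal
(1,2): flips 1 -> legal
(1,3): flips 2 -> legal
(1,4): flips 2 -> legal
(2,1): no bracket -> illegal
(2,6): flips 1 -> legal
(3,1): no bracket -> illegal
(3,2): flips 2 -> legal
(3,6): flips 1 -> legal
(3,7): no bracket -> illegal
(4,1): flips 1 -> legal
(4,7): flips 1 -> legal
(5,1): no bracket -> illegal
(5,5): no bracket -> illegal
(5,6): no bracket -> illegal
(6,3): flips 2 -> legal
(6,4): no bracket -> illegal
(6,6): no bracket -> illegal
(6,7): no bracket -> illegal
(7,1): flips 2 -> legal
(7,2): flips 1 -> legal
(7,3): no bracket -> illegal
W mobility = 13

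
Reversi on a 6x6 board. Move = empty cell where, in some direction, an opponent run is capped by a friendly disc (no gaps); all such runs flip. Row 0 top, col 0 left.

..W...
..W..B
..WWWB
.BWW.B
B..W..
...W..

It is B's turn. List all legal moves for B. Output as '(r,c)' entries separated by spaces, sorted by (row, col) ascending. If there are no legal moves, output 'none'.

Answer: (1,3) (2,1) (3,4) (4,2)

Derivation:
(0,1): no bracket -> illegal
(0,3): no bracket -> illegal
(1,1): no bracket -> illegal
(1,3): flips 2 -> legal
(1,4): no bracket -> illegal
(2,1): flips 3 -> legal
(3,4): flips 2 -> legal
(4,1): no bracket -> illegal
(4,2): flips 2 -> legal
(4,4): no bracket -> illegal
(5,2): no bracket -> illegal
(5,4): no bracket -> illegal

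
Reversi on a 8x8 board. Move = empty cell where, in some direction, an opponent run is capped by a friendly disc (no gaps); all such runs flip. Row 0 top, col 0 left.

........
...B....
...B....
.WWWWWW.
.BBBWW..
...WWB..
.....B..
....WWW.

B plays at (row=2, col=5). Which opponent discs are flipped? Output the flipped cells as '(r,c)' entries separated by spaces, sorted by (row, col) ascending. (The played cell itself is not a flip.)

Answer: (3,4) (3,5) (4,5)

Derivation:
Dir NW: first cell '.' (not opp) -> no flip
Dir N: first cell '.' (not opp) -> no flip
Dir NE: first cell '.' (not opp) -> no flip
Dir W: first cell '.' (not opp) -> no flip
Dir E: first cell '.' (not opp) -> no flip
Dir SW: opp run (3,4) capped by B -> flip
Dir S: opp run (3,5) (4,5) capped by B -> flip
Dir SE: opp run (3,6), next='.' -> no flip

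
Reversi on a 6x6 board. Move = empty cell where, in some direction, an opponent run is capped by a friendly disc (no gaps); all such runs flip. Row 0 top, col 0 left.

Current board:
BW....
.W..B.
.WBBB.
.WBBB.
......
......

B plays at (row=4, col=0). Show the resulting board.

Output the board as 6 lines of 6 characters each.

Place B at (4,0); scan 8 dirs for brackets.
Dir NW: edge -> no flip
Dir N: first cell '.' (not opp) -> no flip
Dir NE: opp run (3,1) capped by B -> flip
Dir W: edge -> no flip
Dir E: first cell '.' (not opp) -> no flip
Dir SW: edge -> no flip
Dir S: first cell '.' (not opp) -> no flip
Dir SE: first cell '.' (not opp) -> no flip
All flips: (3,1)

Answer: BW....
.W..B.
.WBBB.
.BBBB.
B.....
......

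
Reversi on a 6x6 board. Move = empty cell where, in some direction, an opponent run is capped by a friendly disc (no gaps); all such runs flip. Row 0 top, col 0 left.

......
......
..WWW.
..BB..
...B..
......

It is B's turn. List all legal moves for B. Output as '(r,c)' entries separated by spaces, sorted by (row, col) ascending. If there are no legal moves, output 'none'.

Answer: (1,1) (1,2) (1,3) (1,4) (1,5)

Derivation:
(1,1): flips 1 -> legal
(1,2): flips 1 -> legal
(1,3): flips 1 -> legal
(1,4): flips 1 -> legal
(1,5): flips 1 -> legal
(2,1): no bracket -> illegal
(2,5): no bracket -> illegal
(3,1): no bracket -> illegal
(3,4): no bracket -> illegal
(3,5): no bracket -> illegal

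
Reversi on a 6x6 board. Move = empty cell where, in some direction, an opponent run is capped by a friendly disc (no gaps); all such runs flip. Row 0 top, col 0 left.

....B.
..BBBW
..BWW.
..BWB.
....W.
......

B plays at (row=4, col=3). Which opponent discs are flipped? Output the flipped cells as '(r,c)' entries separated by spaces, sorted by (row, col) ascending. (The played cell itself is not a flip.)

Dir NW: first cell 'B' (not opp) -> no flip
Dir N: opp run (3,3) (2,3) capped by B -> flip
Dir NE: first cell 'B' (not opp) -> no flip
Dir W: first cell '.' (not opp) -> no flip
Dir E: opp run (4,4), next='.' -> no flip
Dir SW: first cell '.' (not opp) -> no flip
Dir S: first cell '.' (not opp) -> no flip
Dir SE: first cell '.' (not opp) -> no flip

Answer: (2,3) (3,3)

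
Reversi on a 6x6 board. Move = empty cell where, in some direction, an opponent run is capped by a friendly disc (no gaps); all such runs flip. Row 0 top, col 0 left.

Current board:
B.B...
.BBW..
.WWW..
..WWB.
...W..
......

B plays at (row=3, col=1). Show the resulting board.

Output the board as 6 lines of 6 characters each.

Answer: B.B...
.BBW..
.BWW..
.BBBB.
...W..
......

Derivation:
Place B at (3,1); scan 8 dirs for brackets.
Dir NW: first cell '.' (not opp) -> no flip
Dir N: opp run (2,1) capped by B -> flip
Dir NE: opp run (2,2) (1,3), next='.' -> no flip
Dir W: first cell '.' (not opp) -> no flip
Dir E: opp run (3,2) (3,3) capped by B -> flip
Dir SW: first cell '.' (not opp) -> no flip
Dir S: first cell '.' (not opp) -> no flip
Dir SE: first cell '.' (not opp) -> no flip
All flips: (2,1) (3,2) (3,3)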